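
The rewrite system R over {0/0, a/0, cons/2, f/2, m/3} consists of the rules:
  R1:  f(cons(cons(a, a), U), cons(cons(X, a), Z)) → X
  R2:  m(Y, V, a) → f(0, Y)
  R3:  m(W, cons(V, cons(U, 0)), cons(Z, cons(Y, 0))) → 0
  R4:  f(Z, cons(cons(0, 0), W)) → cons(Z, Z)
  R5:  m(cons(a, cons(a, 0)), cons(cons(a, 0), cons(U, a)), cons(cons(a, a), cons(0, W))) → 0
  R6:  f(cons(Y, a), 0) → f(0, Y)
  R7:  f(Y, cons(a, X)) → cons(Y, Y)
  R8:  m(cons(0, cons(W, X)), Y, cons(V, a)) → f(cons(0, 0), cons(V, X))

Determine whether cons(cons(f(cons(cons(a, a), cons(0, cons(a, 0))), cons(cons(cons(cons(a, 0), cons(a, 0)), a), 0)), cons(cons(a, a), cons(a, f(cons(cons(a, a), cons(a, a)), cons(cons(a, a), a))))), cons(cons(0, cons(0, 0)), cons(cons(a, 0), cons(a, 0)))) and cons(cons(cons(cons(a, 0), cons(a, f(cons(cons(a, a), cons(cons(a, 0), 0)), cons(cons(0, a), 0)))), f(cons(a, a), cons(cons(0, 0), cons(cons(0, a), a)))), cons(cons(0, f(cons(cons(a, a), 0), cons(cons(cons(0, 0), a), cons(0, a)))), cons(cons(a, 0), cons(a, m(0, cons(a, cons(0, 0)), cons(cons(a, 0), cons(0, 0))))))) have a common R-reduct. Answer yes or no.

Reduce t₁ = cons(cons(f(cons(cons(a, a), cons(0, cons(a, 0))), cons(cons(cons(cons(a, 0), cons(a, 0)), a), 0)), cons(cons(a, a), cons(a, f(cons(cons(a, a), cons(a, a)), cons(cons(a, a), a))))), cons(cons(0, cons(0, 0)), cons(cons(a, 0), cons(a, 0)))):
1. cons(cons(f(cons(cons(a, a), cons(0, cons(a, 0))), cons(cons(cons(cons(a, 0), cons(a, 0)), a), 0)), cons(cons(a, a), cons(a, f(cons(cons(a, a), cons(a, a)), cons(cons(a, a), a))))), cons(cons(0, cons(0, 0)), cons(cons(a, 0), cons(a, 0))))  →  cons(cons(cons(cons(a, 0), cons(a, 0)), cons(cons(a, a), cons(a, f(cons(cons(a, a), cons(a, a)), cons(cons(a, a), a))))), cons(cons(0, cons(0, 0)), cons(cons(a, 0), cons(a, 0))))   [R1 at 1.1]
2. cons(cons(cons(cons(a, 0), cons(a, 0)), cons(cons(a, a), cons(a, f(cons(cons(a, a), cons(a, a)), cons(cons(a, a), a))))), cons(cons(0, cons(0, 0)), cons(cons(a, 0), cons(a, 0))))  →  cons(cons(cons(cons(a, 0), cons(a, 0)), cons(cons(a, a), cons(a, a))), cons(cons(0, cons(0, 0)), cons(cons(a, 0), cons(a, 0))))   [R1 at 1.2.2.2]

Reduce t₂ = cons(cons(cons(cons(a, 0), cons(a, f(cons(cons(a, a), cons(cons(a, 0), 0)), cons(cons(0, a), 0)))), f(cons(a, a), cons(cons(0, 0), cons(cons(0, a), a)))), cons(cons(0, f(cons(cons(a, a), 0), cons(cons(cons(0, 0), a), cons(0, a)))), cons(cons(a, 0), cons(a, m(0, cons(a, cons(0, 0)), cons(cons(a, 0), cons(0, 0))))))):
1. cons(cons(cons(cons(a, 0), cons(a, f(cons(cons(a, a), cons(cons(a, 0), 0)), cons(cons(0, a), 0)))), f(cons(a, a), cons(cons(0, 0), cons(cons(0, a), a)))), cons(cons(0, f(cons(cons(a, a), 0), cons(cons(cons(0, 0), a), cons(0, a)))), cons(cons(a, 0), cons(a, m(0, cons(a, cons(0, 0)), cons(cons(a, 0), cons(0, 0)))))))  →  cons(cons(cons(cons(a, 0), cons(a, 0)), f(cons(a, a), cons(cons(0, 0), cons(cons(0, a), a)))), cons(cons(0, f(cons(cons(a, a), 0), cons(cons(cons(0, 0), a), cons(0, a)))), cons(cons(a, 0), cons(a, m(0, cons(a, cons(0, 0)), cons(cons(a, 0), cons(0, 0)))))))   [R1 at 1.1.2.2]
2. cons(cons(cons(cons(a, 0), cons(a, 0)), f(cons(a, a), cons(cons(0, 0), cons(cons(0, a), a)))), cons(cons(0, f(cons(cons(a, a), 0), cons(cons(cons(0, 0), a), cons(0, a)))), cons(cons(a, 0), cons(a, m(0, cons(a, cons(0, 0)), cons(cons(a, 0), cons(0, 0)))))))  →  cons(cons(cons(cons(a, 0), cons(a, 0)), cons(cons(a, a), cons(a, a))), cons(cons(0, f(cons(cons(a, a), 0), cons(cons(cons(0, 0), a), cons(0, a)))), cons(cons(a, 0), cons(a, m(0, cons(a, cons(0, 0)), cons(cons(a, 0), cons(0, 0)))))))   [R4 at 1.2]
3. cons(cons(cons(cons(a, 0), cons(a, 0)), cons(cons(a, a), cons(a, a))), cons(cons(0, f(cons(cons(a, a), 0), cons(cons(cons(0, 0), a), cons(0, a)))), cons(cons(a, 0), cons(a, m(0, cons(a, cons(0, 0)), cons(cons(a, 0), cons(0, 0)))))))  →  cons(cons(cons(cons(a, 0), cons(a, 0)), cons(cons(a, a), cons(a, a))), cons(cons(0, cons(0, 0)), cons(cons(a, 0), cons(a, m(0, cons(a, cons(0, 0)), cons(cons(a, 0), cons(0, 0)))))))   [R1 at 2.1.2]
4. cons(cons(cons(cons(a, 0), cons(a, 0)), cons(cons(a, a), cons(a, a))), cons(cons(0, cons(0, 0)), cons(cons(a, 0), cons(a, m(0, cons(a, cons(0, 0)), cons(cons(a, 0), cons(0, 0)))))))  →  cons(cons(cons(cons(a, 0), cons(a, 0)), cons(cons(a, a), cons(a, a))), cons(cons(0, cons(0, 0)), cons(cons(a, 0), cons(a, 0))))   [R3 at 2.2.2.2]

yes — NF(t₁) = cons(cons(cons(cons(a, 0), cons(a, 0)), cons(cons(a, a), cons(a, a))), cons(cons(0, cons(0, 0)), cons(cons(a, 0), cons(a, 0)))), NF(t₂) = cons(cons(cons(cons(a, 0), cons(a, 0)), cons(cons(a, a), cons(a, a))), cons(cons(0, cons(0, 0)), cons(cons(a, 0), cons(a, 0))))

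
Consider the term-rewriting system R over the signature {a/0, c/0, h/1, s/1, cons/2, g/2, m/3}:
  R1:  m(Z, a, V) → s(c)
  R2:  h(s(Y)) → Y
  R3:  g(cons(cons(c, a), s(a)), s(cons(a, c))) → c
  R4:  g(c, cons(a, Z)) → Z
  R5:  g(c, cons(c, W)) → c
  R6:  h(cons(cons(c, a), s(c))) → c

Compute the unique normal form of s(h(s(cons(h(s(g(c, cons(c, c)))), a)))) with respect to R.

1. s(h(s(cons(h(s(g(c, cons(c, c)))), a))))  →  s(cons(h(s(g(c, cons(c, c)))), a))   [R2 at 1]
2. s(cons(h(s(g(c, cons(c, c)))), a))  →  s(cons(g(c, cons(c, c)), a))   [R2 at 1.1]
3. s(cons(g(c, cons(c, c)), a))  →  s(cons(c, a))   [R5 at 1.1]

s(cons(c, a))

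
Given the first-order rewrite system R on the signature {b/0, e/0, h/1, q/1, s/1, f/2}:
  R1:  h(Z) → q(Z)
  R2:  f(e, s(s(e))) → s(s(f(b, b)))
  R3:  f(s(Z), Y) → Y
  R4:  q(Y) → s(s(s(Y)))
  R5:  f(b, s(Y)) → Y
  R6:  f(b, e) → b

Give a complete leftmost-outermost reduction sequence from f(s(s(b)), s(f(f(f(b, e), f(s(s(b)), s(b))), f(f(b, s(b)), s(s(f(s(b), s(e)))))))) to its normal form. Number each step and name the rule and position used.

1. f(s(s(b)), s(f(f(f(b, e), f(s(s(b)), s(b))), f(f(b, s(b)), s(s(f(s(b), s(e))))))))  →  s(f(f(f(b, e), f(s(s(b)), s(b))), f(f(b, s(b)), s(s(f(s(b), s(e)))))))   [R3 at ε]
2. s(f(f(f(b, e), f(s(s(b)), s(b))), f(f(b, s(b)), s(s(f(s(b), s(e)))))))  →  s(f(f(b, f(s(s(b)), s(b))), f(f(b, s(b)), s(s(f(s(b), s(e)))))))   [R6 at 1.1.1]
3. s(f(f(b, f(s(s(b)), s(b))), f(f(b, s(b)), s(s(f(s(b), s(e)))))))  →  s(f(f(b, s(b)), f(f(b, s(b)), s(s(f(s(b), s(e)))))))   [R3 at 1.1.2]
4. s(f(f(b, s(b)), f(f(b, s(b)), s(s(f(s(b), s(e)))))))  →  s(f(b, f(f(b, s(b)), s(s(f(s(b), s(e)))))))   [R5 at 1.1]
5. s(f(b, f(f(b, s(b)), s(s(f(s(b), s(e)))))))  →  s(f(b, f(b, s(s(f(s(b), s(e)))))))   [R5 at 1.2.1]
6. s(f(b, f(b, s(s(f(s(b), s(e)))))))  →  s(f(b, s(f(s(b), s(e)))))   [R5 at 1.2]
7. s(f(b, s(f(s(b), s(e)))))  →  s(f(s(b), s(e)))   [R5 at 1]
8. s(f(s(b), s(e)))  →  s(s(e))   [R3 at 1]

s(s(e))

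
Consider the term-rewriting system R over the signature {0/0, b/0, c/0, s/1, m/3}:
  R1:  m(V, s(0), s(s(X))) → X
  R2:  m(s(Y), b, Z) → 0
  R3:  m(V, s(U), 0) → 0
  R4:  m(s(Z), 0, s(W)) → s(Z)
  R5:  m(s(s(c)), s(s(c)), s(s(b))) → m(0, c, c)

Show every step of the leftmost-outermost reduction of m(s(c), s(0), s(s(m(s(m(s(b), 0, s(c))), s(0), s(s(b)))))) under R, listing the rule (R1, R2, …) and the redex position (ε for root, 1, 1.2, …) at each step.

b

1. m(s(c), s(0), s(s(m(s(m(s(b), 0, s(c))), s(0), s(s(b))))))  →  m(s(m(s(b), 0, s(c))), s(0), s(s(b)))   [R1 at ε]
2. m(s(m(s(b), 0, s(c))), s(0), s(s(b)))  →  b   [R1 at ε]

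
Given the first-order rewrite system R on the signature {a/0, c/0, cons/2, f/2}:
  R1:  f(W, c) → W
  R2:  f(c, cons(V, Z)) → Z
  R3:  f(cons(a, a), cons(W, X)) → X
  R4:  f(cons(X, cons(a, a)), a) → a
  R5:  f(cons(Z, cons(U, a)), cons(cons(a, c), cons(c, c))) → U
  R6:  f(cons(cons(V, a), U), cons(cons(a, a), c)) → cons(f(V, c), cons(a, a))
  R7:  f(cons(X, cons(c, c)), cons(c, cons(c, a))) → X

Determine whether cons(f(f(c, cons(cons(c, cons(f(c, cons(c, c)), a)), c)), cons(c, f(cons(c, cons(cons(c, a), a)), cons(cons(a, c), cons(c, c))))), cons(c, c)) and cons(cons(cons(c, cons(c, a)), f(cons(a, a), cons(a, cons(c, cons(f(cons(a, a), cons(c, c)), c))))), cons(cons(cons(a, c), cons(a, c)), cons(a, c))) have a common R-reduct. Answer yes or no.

no — NF(t₁) = cons(cons(c, a), cons(c, c)), NF(t₂) = cons(cons(cons(c, cons(c, a)), cons(c, cons(c, c))), cons(cons(cons(a, c), cons(a, c)), cons(a, c)))

Reduce t₁ = cons(f(f(c, cons(cons(c, cons(f(c, cons(c, c)), a)), c)), cons(c, f(cons(c, cons(cons(c, a), a)), cons(cons(a, c), cons(c, c))))), cons(c, c)):
1. cons(f(f(c, cons(cons(c, cons(f(c, cons(c, c)), a)), c)), cons(c, f(cons(c, cons(cons(c, a), a)), cons(cons(a, c), cons(c, c))))), cons(c, c))  →  cons(f(c, cons(c, f(cons(c, cons(cons(c, a), a)), cons(cons(a, c), cons(c, c))))), cons(c, c))   [R2 at 1.1]
2. cons(f(c, cons(c, f(cons(c, cons(cons(c, a), a)), cons(cons(a, c), cons(c, c))))), cons(c, c))  →  cons(f(cons(c, cons(cons(c, a), a)), cons(cons(a, c), cons(c, c))), cons(c, c))   [R2 at 1]
3. cons(f(cons(c, cons(cons(c, a), a)), cons(cons(a, c), cons(c, c))), cons(c, c))  →  cons(cons(c, a), cons(c, c))   [R5 at 1]

Reduce t₂ = cons(cons(cons(c, cons(c, a)), f(cons(a, a), cons(a, cons(c, cons(f(cons(a, a), cons(c, c)), c))))), cons(cons(cons(a, c), cons(a, c)), cons(a, c))):
1. cons(cons(cons(c, cons(c, a)), f(cons(a, a), cons(a, cons(c, cons(f(cons(a, a), cons(c, c)), c))))), cons(cons(cons(a, c), cons(a, c)), cons(a, c)))  →  cons(cons(cons(c, cons(c, a)), cons(c, cons(f(cons(a, a), cons(c, c)), c))), cons(cons(cons(a, c), cons(a, c)), cons(a, c)))   [R3 at 1.2]
2. cons(cons(cons(c, cons(c, a)), cons(c, cons(f(cons(a, a), cons(c, c)), c))), cons(cons(cons(a, c), cons(a, c)), cons(a, c)))  →  cons(cons(cons(c, cons(c, a)), cons(c, cons(c, c))), cons(cons(cons(a, c), cons(a, c)), cons(a, c)))   [R3 at 1.2.2.1]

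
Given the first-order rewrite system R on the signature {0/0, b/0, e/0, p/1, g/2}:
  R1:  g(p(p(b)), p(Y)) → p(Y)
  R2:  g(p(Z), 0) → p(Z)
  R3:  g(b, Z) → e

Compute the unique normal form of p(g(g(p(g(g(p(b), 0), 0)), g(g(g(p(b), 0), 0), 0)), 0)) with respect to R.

1. p(g(g(p(g(g(p(b), 0), 0)), g(g(g(p(b), 0), 0), 0)), 0))  →  p(g(g(p(g(p(b), 0)), g(g(g(p(b), 0), 0), 0)), 0))   [R2 at 1.1.1.1.1]
2. p(g(g(p(g(p(b), 0)), g(g(g(p(b), 0), 0), 0)), 0))  →  p(g(g(p(p(b)), g(g(g(p(b), 0), 0), 0)), 0))   [R2 at 1.1.1.1]
3. p(g(g(p(p(b)), g(g(g(p(b), 0), 0), 0)), 0))  →  p(g(g(p(p(b)), g(g(p(b), 0), 0)), 0))   [R2 at 1.1.2.1.1]
4. p(g(g(p(p(b)), g(g(p(b), 0), 0)), 0))  →  p(g(g(p(p(b)), g(p(b), 0)), 0))   [R2 at 1.1.2.1]
5. p(g(g(p(p(b)), g(p(b), 0)), 0))  →  p(g(g(p(p(b)), p(b)), 0))   [R2 at 1.1.2]
6. p(g(g(p(p(b)), p(b)), 0))  →  p(g(p(b), 0))   [R1 at 1.1]
7. p(g(p(b), 0))  →  p(p(b))   [R2 at 1]

p(p(b))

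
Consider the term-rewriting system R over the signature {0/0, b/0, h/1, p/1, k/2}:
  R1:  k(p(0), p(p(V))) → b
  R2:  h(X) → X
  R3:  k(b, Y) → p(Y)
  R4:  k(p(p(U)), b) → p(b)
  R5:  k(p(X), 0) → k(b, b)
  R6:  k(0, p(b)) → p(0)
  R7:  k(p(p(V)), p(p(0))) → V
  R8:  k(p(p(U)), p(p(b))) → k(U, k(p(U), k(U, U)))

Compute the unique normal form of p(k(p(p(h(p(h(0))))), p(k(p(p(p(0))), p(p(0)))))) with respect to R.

p(p(0))

1. p(k(p(p(h(p(h(0))))), p(k(p(p(p(0))), p(p(0))))))  →  p(k(p(p(p(h(0)))), p(k(p(p(p(0))), p(p(0))))))   [R2 at 1.1.1.1]
2. p(k(p(p(p(h(0)))), p(k(p(p(p(0))), p(p(0))))))  →  p(k(p(p(p(0))), p(k(p(p(p(0))), p(p(0))))))   [R2 at 1.1.1.1.1]
3. p(k(p(p(p(0))), p(k(p(p(p(0))), p(p(0))))))  →  p(k(p(p(p(0))), p(p(0))))   [R7 at 1.2.1]
4. p(k(p(p(p(0))), p(p(0))))  →  p(p(0))   [R7 at 1]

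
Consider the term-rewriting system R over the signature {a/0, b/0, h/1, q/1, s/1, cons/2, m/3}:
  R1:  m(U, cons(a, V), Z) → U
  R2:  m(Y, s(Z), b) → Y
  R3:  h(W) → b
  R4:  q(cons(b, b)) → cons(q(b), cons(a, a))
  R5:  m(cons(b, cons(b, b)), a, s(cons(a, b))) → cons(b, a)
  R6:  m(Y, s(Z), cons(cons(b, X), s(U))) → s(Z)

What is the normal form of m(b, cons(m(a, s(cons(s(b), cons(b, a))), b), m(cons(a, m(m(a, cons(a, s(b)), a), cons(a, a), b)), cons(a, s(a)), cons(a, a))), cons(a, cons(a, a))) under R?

1. m(b, cons(m(a, s(cons(s(b), cons(b, a))), b), m(cons(a, m(m(a, cons(a, s(b)), a), cons(a, a), b)), cons(a, s(a)), cons(a, a))), cons(a, cons(a, a)))  →  m(b, cons(a, m(cons(a, m(m(a, cons(a, s(b)), a), cons(a, a), b)), cons(a, s(a)), cons(a, a))), cons(a, cons(a, a)))   [R2 at 2.1]
2. m(b, cons(a, m(cons(a, m(m(a, cons(a, s(b)), a), cons(a, a), b)), cons(a, s(a)), cons(a, a))), cons(a, cons(a, a)))  →  b   [R1 at ε]

b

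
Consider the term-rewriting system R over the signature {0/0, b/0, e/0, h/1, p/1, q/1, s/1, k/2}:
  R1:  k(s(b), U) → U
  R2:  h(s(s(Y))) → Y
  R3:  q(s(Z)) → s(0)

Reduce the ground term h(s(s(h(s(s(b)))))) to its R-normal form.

1. h(s(s(h(s(s(b))))))  →  h(s(s(b)))   [R2 at ε]
2. h(s(s(b)))  →  b   [R2 at ε]

b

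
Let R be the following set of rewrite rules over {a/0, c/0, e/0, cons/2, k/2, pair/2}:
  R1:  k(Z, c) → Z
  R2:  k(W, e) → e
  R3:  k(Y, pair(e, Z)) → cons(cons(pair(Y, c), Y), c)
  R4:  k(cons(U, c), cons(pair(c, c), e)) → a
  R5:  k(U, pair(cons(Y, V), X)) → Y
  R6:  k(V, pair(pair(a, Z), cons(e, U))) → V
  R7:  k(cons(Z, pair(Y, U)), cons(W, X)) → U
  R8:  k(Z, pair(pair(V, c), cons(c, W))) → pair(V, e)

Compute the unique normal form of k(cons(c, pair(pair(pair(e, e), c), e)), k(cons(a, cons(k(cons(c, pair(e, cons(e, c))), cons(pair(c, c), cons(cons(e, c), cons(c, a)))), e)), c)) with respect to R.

e

1. k(cons(c, pair(pair(pair(e, e), c), e)), k(cons(a, cons(k(cons(c, pair(e, cons(e, c))), cons(pair(c, c), cons(cons(e, c), cons(c, a)))), e)), c))  →  k(cons(c, pair(pair(pair(e, e), c), e)), cons(a, cons(k(cons(c, pair(e, cons(e, c))), cons(pair(c, c), cons(cons(e, c), cons(c, a)))), e)))   [R1 at 2]
2. k(cons(c, pair(pair(pair(e, e), c), e)), cons(a, cons(k(cons(c, pair(e, cons(e, c))), cons(pair(c, c), cons(cons(e, c), cons(c, a)))), e)))  →  e   [R7 at ε]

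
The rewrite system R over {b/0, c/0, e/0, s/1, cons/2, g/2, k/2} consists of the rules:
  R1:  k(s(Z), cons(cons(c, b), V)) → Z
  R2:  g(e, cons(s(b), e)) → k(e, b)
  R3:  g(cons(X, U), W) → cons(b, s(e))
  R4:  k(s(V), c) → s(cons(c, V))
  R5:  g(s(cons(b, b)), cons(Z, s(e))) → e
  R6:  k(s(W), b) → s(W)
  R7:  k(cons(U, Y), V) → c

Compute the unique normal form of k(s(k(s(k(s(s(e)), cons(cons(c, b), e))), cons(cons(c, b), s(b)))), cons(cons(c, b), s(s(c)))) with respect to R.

1. k(s(k(s(k(s(s(e)), cons(cons(c, b), e))), cons(cons(c, b), s(b)))), cons(cons(c, b), s(s(c))))  →  k(s(k(s(s(e)), cons(cons(c, b), e))), cons(cons(c, b), s(b)))   [R1 at ε]
2. k(s(k(s(s(e)), cons(cons(c, b), e))), cons(cons(c, b), s(b)))  →  k(s(s(e)), cons(cons(c, b), e))   [R1 at ε]
3. k(s(s(e)), cons(cons(c, b), e))  →  s(e)   [R1 at ε]

s(e)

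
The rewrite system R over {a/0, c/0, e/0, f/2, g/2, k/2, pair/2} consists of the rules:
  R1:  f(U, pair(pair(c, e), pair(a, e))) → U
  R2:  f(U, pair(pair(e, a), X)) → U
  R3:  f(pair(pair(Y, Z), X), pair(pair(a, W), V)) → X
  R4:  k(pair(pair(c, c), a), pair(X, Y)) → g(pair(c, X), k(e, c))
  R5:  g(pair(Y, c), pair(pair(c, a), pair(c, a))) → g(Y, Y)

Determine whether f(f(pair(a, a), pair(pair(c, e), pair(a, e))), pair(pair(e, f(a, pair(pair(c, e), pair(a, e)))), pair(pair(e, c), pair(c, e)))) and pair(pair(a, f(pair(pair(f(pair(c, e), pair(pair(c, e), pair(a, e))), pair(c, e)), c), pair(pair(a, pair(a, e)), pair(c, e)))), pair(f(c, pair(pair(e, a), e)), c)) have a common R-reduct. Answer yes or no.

no — NF(t₁) = pair(a, a), NF(t₂) = pair(pair(a, c), pair(c, c))

Reduce t₁ = f(f(pair(a, a), pair(pair(c, e), pair(a, e))), pair(pair(e, f(a, pair(pair(c, e), pair(a, e)))), pair(pair(e, c), pair(c, e)))):
1. f(f(pair(a, a), pair(pair(c, e), pair(a, e))), pair(pair(e, f(a, pair(pair(c, e), pair(a, e)))), pair(pair(e, c), pair(c, e))))  →  f(pair(a, a), pair(pair(e, f(a, pair(pair(c, e), pair(a, e)))), pair(pair(e, c), pair(c, e))))   [R1 at 1]
2. f(pair(a, a), pair(pair(e, f(a, pair(pair(c, e), pair(a, e)))), pair(pair(e, c), pair(c, e))))  →  f(pair(a, a), pair(pair(e, a), pair(pair(e, c), pair(c, e))))   [R1 at 2.1.2]
3. f(pair(a, a), pair(pair(e, a), pair(pair(e, c), pair(c, e))))  →  pair(a, a)   [R2 at ε]

Reduce t₂ = pair(pair(a, f(pair(pair(f(pair(c, e), pair(pair(c, e), pair(a, e))), pair(c, e)), c), pair(pair(a, pair(a, e)), pair(c, e)))), pair(f(c, pair(pair(e, a), e)), c)):
1. pair(pair(a, f(pair(pair(f(pair(c, e), pair(pair(c, e), pair(a, e))), pair(c, e)), c), pair(pair(a, pair(a, e)), pair(c, e)))), pair(f(c, pair(pair(e, a), e)), c))  →  pair(pair(a, c), pair(f(c, pair(pair(e, a), e)), c))   [R3 at 1.2]
2. pair(pair(a, c), pair(f(c, pair(pair(e, a), e)), c))  →  pair(pair(a, c), pair(c, c))   [R2 at 2.1]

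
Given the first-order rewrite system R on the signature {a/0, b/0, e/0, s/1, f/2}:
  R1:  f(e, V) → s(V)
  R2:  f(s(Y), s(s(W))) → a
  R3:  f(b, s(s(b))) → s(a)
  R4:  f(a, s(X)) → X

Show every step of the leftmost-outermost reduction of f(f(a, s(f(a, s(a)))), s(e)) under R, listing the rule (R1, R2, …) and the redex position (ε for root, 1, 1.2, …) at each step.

e

1. f(f(a, s(f(a, s(a)))), s(e))  →  f(f(a, s(a)), s(e))   [R4 at 1]
2. f(f(a, s(a)), s(e))  →  f(a, s(e))   [R4 at 1]
3. f(a, s(e))  →  e   [R4 at ε]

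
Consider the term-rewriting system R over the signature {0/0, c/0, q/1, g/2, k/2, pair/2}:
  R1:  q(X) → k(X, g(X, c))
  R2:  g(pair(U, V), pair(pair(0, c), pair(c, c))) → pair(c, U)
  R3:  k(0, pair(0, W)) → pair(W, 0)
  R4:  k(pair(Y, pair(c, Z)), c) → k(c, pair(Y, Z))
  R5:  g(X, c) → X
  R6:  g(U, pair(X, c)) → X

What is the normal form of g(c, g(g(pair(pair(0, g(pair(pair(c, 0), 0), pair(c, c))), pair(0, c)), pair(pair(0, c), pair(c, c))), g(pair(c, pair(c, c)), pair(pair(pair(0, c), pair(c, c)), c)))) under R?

c

1. g(c, g(g(pair(pair(0, g(pair(pair(c, 0), 0), pair(c, c))), pair(0, c)), pair(pair(0, c), pair(c, c))), g(pair(c, pair(c, c)), pair(pair(pair(0, c), pair(c, c)), c))))  →  g(c, g(pair(c, pair(0, g(pair(pair(c, 0), 0), pair(c, c)))), g(pair(c, pair(c, c)), pair(pair(pair(0, c), pair(c, c)), c))))   [R2 at 2.1]
2. g(c, g(pair(c, pair(0, g(pair(pair(c, 0), 0), pair(c, c)))), g(pair(c, pair(c, c)), pair(pair(pair(0, c), pair(c, c)), c))))  →  g(c, g(pair(c, pair(0, c)), g(pair(c, pair(c, c)), pair(pair(pair(0, c), pair(c, c)), c))))   [R6 at 2.1.2.2]
3. g(c, g(pair(c, pair(0, c)), g(pair(c, pair(c, c)), pair(pair(pair(0, c), pair(c, c)), c))))  →  g(c, g(pair(c, pair(0, c)), pair(pair(0, c), pair(c, c))))   [R6 at 2.2]
4. g(c, g(pair(c, pair(0, c)), pair(pair(0, c), pair(c, c))))  →  g(c, pair(c, c))   [R2 at 2]
5. g(c, pair(c, c))  →  c   [R6 at ε]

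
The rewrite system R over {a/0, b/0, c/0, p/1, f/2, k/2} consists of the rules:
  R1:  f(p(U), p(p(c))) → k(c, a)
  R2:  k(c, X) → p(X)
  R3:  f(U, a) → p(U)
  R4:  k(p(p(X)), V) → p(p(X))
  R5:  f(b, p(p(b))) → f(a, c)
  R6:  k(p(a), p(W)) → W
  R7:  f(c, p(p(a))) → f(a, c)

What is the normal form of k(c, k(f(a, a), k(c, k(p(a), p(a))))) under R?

1. k(c, k(f(a, a), k(c, k(p(a), p(a)))))  →  p(k(f(a, a), k(c, k(p(a), p(a)))))   [R2 at ε]
2. p(k(f(a, a), k(c, k(p(a), p(a)))))  →  p(k(p(a), k(c, k(p(a), p(a)))))   [R3 at 1.1]
3. p(k(p(a), k(c, k(p(a), p(a)))))  →  p(k(p(a), p(k(p(a), p(a)))))   [R2 at 1.2]
4. p(k(p(a), p(k(p(a), p(a)))))  →  p(k(p(a), p(a)))   [R6 at 1]
5. p(k(p(a), p(a)))  →  p(a)   [R6 at 1]

p(a)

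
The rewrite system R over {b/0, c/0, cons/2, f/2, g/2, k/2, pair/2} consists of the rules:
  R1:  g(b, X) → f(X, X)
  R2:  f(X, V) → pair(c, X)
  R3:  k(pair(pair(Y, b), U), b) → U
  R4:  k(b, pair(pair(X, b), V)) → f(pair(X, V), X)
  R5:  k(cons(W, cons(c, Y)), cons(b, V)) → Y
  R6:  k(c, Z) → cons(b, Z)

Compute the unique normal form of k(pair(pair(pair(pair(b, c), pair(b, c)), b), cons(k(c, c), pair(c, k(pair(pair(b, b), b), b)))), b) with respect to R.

cons(cons(b, c), pair(c, b))

1. k(pair(pair(pair(pair(b, c), pair(b, c)), b), cons(k(c, c), pair(c, k(pair(pair(b, b), b), b)))), b)  →  cons(k(c, c), pair(c, k(pair(pair(b, b), b), b)))   [R3 at ε]
2. cons(k(c, c), pair(c, k(pair(pair(b, b), b), b)))  →  cons(cons(b, c), pair(c, k(pair(pair(b, b), b), b)))   [R6 at 1]
3. cons(cons(b, c), pair(c, k(pair(pair(b, b), b), b)))  →  cons(cons(b, c), pair(c, b))   [R3 at 2.2]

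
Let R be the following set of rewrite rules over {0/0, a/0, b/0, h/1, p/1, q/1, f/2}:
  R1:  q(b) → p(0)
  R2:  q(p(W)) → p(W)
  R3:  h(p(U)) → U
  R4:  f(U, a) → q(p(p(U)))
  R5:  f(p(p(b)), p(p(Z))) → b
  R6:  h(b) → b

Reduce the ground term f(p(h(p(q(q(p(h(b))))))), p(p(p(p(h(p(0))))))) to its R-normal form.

b

1. f(p(h(p(q(q(p(h(b))))))), p(p(p(p(h(p(0)))))))  →  f(p(q(q(p(h(b))))), p(p(p(p(h(p(0)))))))   [R3 at 1.1]
2. f(p(q(q(p(h(b))))), p(p(p(p(h(p(0)))))))  →  f(p(q(p(h(b)))), p(p(p(p(h(p(0)))))))   [R2 at 1.1.1]
3. f(p(q(p(h(b)))), p(p(p(p(h(p(0)))))))  →  f(p(p(h(b))), p(p(p(p(h(p(0)))))))   [R2 at 1.1]
4. f(p(p(h(b))), p(p(p(p(h(p(0)))))))  →  f(p(p(b)), p(p(p(p(h(p(0)))))))   [R6 at 1.1.1]
5. f(p(p(b)), p(p(p(p(h(p(0)))))))  →  b   [R5 at ε]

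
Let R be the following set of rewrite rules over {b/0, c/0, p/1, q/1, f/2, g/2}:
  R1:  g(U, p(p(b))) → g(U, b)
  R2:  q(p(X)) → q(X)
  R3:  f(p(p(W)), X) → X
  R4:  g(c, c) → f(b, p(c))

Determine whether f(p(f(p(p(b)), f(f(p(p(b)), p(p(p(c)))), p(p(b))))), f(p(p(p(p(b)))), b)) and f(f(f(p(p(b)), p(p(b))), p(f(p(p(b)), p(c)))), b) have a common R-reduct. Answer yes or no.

yes — NF(t₁) = b, NF(t₂) = b

Reduce t₁ = f(p(f(p(p(b)), f(f(p(p(b)), p(p(p(c)))), p(p(b))))), f(p(p(p(p(b)))), b)):
1. f(p(f(p(p(b)), f(f(p(p(b)), p(p(p(c)))), p(p(b))))), f(p(p(p(p(b)))), b))  →  f(p(f(f(p(p(b)), p(p(p(c)))), p(p(b)))), f(p(p(p(p(b)))), b))   [R3 at 1.1]
2. f(p(f(f(p(p(b)), p(p(p(c)))), p(p(b)))), f(p(p(p(p(b)))), b))  →  f(p(f(p(p(p(c))), p(p(b)))), f(p(p(p(p(b)))), b))   [R3 at 1.1.1]
3. f(p(f(p(p(p(c))), p(p(b)))), f(p(p(p(p(b)))), b))  →  f(p(p(p(b))), f(p(p(p(p(b)))), b))   [R3 at 1.1]
4. f(p(p(p(b))), f(p(p(p(p(b)))), b))  →  f(p(p(p(p(b)))), b)   [R3 at ε]
5. f(p(p(p(p(b)))), b)  →  b   [R3 at ε]

Reduce t₂ = f(f(f(p(p(b)), p(p(b))), p(f(p(p(b)), p(c)))), b):
1. f(f(f(p(p(b)), p(p(b))), p(f(p(p(b)), p(c)))), b)  →  f(f(p(p(b)), p(f(p(p(b)), p(c)))), b)   [R3 at 1.1]
2. f(f(p(p(b)), p(f(p(p(b)), p(c)))), b)  →  f(p(f(p(p(b)), p(c))), b)   [R3 at 1]
3. f(p(f(p(p(b)), p(c))), b)  →  f(p(p(c)), b)   [R3 at 1.1]
4. f(p(p(c)), b)  →  b   [R3 at ε]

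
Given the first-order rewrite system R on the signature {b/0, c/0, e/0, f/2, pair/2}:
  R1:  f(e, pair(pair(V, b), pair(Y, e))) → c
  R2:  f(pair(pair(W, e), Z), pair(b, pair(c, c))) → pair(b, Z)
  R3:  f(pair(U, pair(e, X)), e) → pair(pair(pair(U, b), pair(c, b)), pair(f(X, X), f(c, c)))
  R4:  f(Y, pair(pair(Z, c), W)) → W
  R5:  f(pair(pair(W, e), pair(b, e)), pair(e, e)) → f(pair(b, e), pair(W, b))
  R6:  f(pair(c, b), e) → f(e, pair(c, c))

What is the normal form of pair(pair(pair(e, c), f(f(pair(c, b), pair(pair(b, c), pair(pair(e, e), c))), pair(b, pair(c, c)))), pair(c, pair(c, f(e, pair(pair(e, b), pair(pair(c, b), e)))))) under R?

pair(pair(pair(e, c), pair(b, c)), pair(c, pair(c, c)))

1. pair(pair(pair(e, c), f(f(pair(c, b), pair(pair(b, c), pair(pair(e, e), c))), pair(b, pair(c, c)))), pair(c, pair(c, f(e, pair(pair(e, b), pair(pair(c, b), e))))))  →  pair(pair(pair(e, c), f(pair(pair(e, e), c), pair(b, pair(c, c)))), pair(c, pair(c, f(e, pair(pair(e, b), pair(pair(c, b), e))))))   [R4 at 1.2.1]
2. pair(pair(pair(e, c), f(pair(pair(e, e), c), pair(b, pair(c, c)))), pair(c, pair(c, f(e, pair(pair(e, b), pair(pair(c, b), e))))))  →  pair(pair(pair(e, c), pair(b, c)), pair(c, pair(c, f(e, pair(pair(e, b), pair(pair(c, b), e))))))   [R2 at 1.2]
3. pair(pair(pair(e, c), pair(b, c)), pair(c, pair(c, f(e, pair(pair(e, b), pair(pair(c, b), e))))))  →  pair(pair(pair(e, c), pair(b, c)), pair(c, pair(c, c)))   [R1 at 2.2.2]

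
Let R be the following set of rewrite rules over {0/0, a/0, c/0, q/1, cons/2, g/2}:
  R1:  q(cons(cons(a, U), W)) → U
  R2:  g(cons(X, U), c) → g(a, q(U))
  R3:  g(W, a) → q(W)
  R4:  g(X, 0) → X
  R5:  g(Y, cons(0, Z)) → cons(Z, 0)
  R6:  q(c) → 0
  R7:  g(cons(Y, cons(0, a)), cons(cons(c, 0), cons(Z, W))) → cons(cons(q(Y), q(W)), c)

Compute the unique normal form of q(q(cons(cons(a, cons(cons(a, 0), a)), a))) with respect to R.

1. q(q(cons(cons(a, cons(cons(a, 0), a)), a)))  →  q(cons(cons(a, 0), a))   [R1 at 1]
2. q(cons(cons(a, 0), a))  →  0   [R1 at ε]

0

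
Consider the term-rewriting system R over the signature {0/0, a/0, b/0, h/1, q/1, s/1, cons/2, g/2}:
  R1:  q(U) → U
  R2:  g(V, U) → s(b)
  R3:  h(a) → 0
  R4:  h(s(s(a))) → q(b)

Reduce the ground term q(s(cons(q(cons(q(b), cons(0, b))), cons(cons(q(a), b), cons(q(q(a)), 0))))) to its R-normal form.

s(cons(cons(b, cons(0, b)), cons(cons(a, b), cons(a, 0))))

1. q(s(cons(q(cons(q(b), cons(0, b))), cons(cons(q(a), b), cons(q(q(a)), 0)))))  →  s(cons(q(cons(q(b), cons(0, b))), cons(cons(q(a), b), cons(q(q(a)), 0))))   [R1 at ε]
2. s(cons(q(cons(q(b), cons(0, b))), cons(cons(q(a), b), cons(q(q(a)), 0))))  →  s(cons(cons(q(b), cons(0, b)), cons(cons(q(a), b), cons(q(q(a)), 0))))   [R1 at 1.1]
3. s(cons(cons(q(b), cons(0, b)), cons(cons(q(a), b), cons(q(q(a)), 0))))  →  s(cons(cons(b, cons(0, b)), cons(cons(q(a), b), cons(q(q(a)), 0))))   [R1 at 1.1.1]
4. s(cons(cons(b, cons(0, b)), cons(cons(q(a), b), cons(q(q(a)), 0))))  →  s(cons(cons(b, cons(0, b)), cons(cons(a, b), cons(q(q(a)), 0))))   [R1 at 1.2.1.1]
5. s(cons(cons(b, cons(0, b)), cons(cons(a, b), cons(q(q(a)), 0))))  →  s(cons(cons(b, cons(0, b)), cons(cons(a, b), cons(q(a), 0))))   [R1 at 1.2.2.1]
6. s(cons(cons(b, cons(0, b)), cons(cons(a, b), cons(q(a), 0))))  →  s(cons(cons(b, cons(0, b)), cons(cons(a, b), cons(a, 0))))   [R1 at 1.2.2.1]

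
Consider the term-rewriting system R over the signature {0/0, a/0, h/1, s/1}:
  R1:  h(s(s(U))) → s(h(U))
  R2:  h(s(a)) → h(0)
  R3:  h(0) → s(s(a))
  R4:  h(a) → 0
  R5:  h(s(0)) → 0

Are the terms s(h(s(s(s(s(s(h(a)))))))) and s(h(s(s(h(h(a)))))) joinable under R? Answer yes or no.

Reduce t₁ = s(h(s(s(s(s(s(h(a)))))))):
1. s(h(s(s(s(s(s(h(a))))))))  →  s(s(h(s(s(s(h(a)))))))   [R1 at 1]
2. s(s(h(s(s(s(h(a)))))))  →  s(s(s(h(s(h(a))))))   [R1 at 1.1]
3. s(s(s(h(s(h(a))))))  →  s(s(s(h(s(0)))))   [R4 at 1.1.1.1.1]
4. s(s(s(h(s(0)))))  →  s(s(s(0)))   [R5 at 1.1.1]

Reduce t₂ = s(h(s(s(h(h(a)))))):
1. s(h(s(s(h(h(a))))))  →  s(s(h(h(h(a)))))   [R1 at 1]
2. s(s(h(h(h(a)))))  →  s(s(h(h(0))))   [R4 at 1.1.1.1]
3. s(s(h(h(0))))  →  s(s(h(s(s(a)))))   [R3 at 1.1.1]
4. s(s(h(s(s(a)))))  →  s(s(s(h(a))))   [R1 at 1.1]
5. s(s(s(h(a))))  →  s(s(s(0)))   [R4 at 1.1.1]

yes — NF(t₁) = s(s(s(0))), NF(t₂) = s(s(s(0)))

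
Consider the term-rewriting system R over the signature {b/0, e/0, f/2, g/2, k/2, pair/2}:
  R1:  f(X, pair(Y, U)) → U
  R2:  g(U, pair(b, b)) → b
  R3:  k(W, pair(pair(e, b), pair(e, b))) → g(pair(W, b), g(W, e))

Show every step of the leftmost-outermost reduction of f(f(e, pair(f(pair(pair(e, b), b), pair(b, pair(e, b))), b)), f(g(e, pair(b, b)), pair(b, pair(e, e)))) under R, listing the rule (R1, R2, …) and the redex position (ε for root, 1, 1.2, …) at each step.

e

1. f(f(e, pair(f(pair(pair(e, b), b), pair(b, pair(e, b))), b)), f(g(e, pair(b, b)), pair(b, pair(e, e))))  →  f(b, f(g(e, pair(b, b)), pair(b, pair(e, e))))   [R1 at 1]
2. f(b, f(g(e, pair(b, b)), pair(b, pair(e, e))))  →  f(b, pair(e, e))   [R1 at 2]
3. f(b, pair(e, e))  →  e   [R1 at ε]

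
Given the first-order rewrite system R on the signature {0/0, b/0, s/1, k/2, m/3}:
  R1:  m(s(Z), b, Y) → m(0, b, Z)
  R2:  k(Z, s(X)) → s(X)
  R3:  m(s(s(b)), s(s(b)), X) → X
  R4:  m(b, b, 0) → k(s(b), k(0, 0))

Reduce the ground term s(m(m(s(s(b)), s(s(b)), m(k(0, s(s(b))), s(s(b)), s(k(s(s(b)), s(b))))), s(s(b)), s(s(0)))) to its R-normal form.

s(s(s(0)))

1. s(m(m(s(s(b)), s(s(b)), m(k(0, s(s(b))), s(s(b)), s(k(s(s(b)), s(b))))), s(s(b)), s(s(0))))  →  s(m(m(k(0, s(s(b))), s(s(b)), s(k(s(s(b)), s(b)))), s(s(b)), s(s(0))))   [R3 at 1.1]
2. s(m(m(k(0, s(s(b))), s(s(b)), s(k(s(s(b)), s(b)))), s(s(b)), s(s(0))))  →  s(m(m(s(s(b)), s(s(b)), s(k(s(s(b)), s(b)))), s(s(b)), s(s(0))))   [R2 at 1.1.1]
3. s(m(m(s(s(b)), s(s(b)), s(k(s(s(b)), s(b)))), s(s(b)), s(s(0))))  →  s(m(s(k(s(s(b)), s(b))), s(s(b)), s(s(0))))   [R3 at 1.1]
4. s(m(s(k(s(s(b)), s(b))), s(s(b)), s(s(0))))  →  s(m(s(s(b)), s(s(b)), s(s(0))))   [R2 at 1.1.1]
5. s(m(s(s(b)), s(s(b)), s(s(0))))  →  s(s(s(0)))   [R3 at 1]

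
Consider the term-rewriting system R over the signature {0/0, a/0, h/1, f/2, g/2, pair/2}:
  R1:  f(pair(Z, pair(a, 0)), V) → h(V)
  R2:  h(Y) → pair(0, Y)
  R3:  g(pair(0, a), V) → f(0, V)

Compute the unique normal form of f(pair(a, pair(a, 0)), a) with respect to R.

pair(0, a)

1. f(pair(a, pair(a, 0)), a)  →  h(a)   [R1 at ε]
2. h(a)  →  pair(0, a)   [R2 at ε]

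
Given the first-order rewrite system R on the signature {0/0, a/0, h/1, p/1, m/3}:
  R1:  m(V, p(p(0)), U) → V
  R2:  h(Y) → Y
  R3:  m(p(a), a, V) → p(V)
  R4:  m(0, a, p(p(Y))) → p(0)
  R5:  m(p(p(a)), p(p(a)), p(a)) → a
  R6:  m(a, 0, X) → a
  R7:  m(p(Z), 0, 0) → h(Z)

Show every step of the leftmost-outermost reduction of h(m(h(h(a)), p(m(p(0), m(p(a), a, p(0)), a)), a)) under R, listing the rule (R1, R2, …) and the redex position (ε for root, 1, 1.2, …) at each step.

a

1. h(m(h(h(a)), p(m(p(0), m(p(a), a, p(0)), a)), a))  →  m(h(h(a)), p(m(p(0), m(p(a), a, p(0)), a)), a)   [R2 at ε]
2. m(h(h(a)), p(m(p(0), m(p(a), a, p(0)), a)), a)  →  m(h(a), p(m(p(0), m(p(a), a, p(0)), a)), a)   [R2 at 1]
3. m(h(a), p(m(p(0), m(p(a), a, p(0)), a)), a)  →  m(a, p(m(p(0), m(p(a), a, p(0)), a)), a)   [R2 at 1]
4. m(a, p(m(p(0), m(p(a), a, p(0)), a)), a)  →  m(a, p(m(p(0), p(p(0)), a)), a)   [R3 at 2.1.2]
5. m(a, p(m(p(0), p(p(0)), a)), a)  →  m(a, p(p(0)), a)   [R1 at 2.1]
6. m(a, p(p(0)), a)  →  a   [R1 at ε]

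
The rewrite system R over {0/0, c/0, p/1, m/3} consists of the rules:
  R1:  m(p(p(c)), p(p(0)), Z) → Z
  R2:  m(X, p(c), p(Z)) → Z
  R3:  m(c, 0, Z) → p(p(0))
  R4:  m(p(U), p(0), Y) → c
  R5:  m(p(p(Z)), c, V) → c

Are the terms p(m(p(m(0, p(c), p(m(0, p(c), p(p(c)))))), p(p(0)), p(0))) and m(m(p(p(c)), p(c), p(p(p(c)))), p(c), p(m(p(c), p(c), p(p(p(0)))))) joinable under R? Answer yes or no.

yes — NF(t₁) = p(p(0)), NF(t₂) = p(p(0))

Reduce t₁ = p(m(p(m(0, p(c), p(m(0, p(c), p(p(c)))))), p(p(0)), p(0))):
1. p(m(p(m(0, p(c), p(m(0, p(c), p(p(c)))))), p(p(0)), p(0)))  →  p(m(p(m(0, p(c), p(p(c)))), p(p(0)), p(0)))   [R2 at 1.1.1]
2. p(m(p(m(0, p(c), p(p(c)))), p(p(0)), p(0)))  →  p(m(p(p(c)), p(p(0)), p(0)))   [R2 at 1.1.1]
3. p(m(p(p(c)), p(p(0)), p(0)))  →  p(p(0))   [R1 at 1]

Reduce t₂ = m(m(p(p(c)), p(c), p(p(p(c)))), p(c), p(m(p(c), p(c), p(p(p(0)))))):
1. m(m(p(p(c)), p(c), p(p(p(c)))), p(c), p(m(p(c), p(c), p(p(p(0))))))  →  m(p(c), p(c), p(p(p(0))))   [R2 at ε]
2. m(p(c), p(c), p(p(p(0))))  →  p(p(0))   [R2 at ε]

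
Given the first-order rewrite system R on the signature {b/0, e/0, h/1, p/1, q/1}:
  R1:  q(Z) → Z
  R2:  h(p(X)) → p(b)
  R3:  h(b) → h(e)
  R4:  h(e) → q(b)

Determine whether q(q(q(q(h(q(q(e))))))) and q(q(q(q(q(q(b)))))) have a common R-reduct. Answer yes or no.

yes — NF(t₁) = b, NF(t₂) = b

Reduce t₁ = q(q(q(q(h(q(q(e))))))):
1. q(q(q(q(h(q(q(e)))))))  →  q(q(q(h(q(q(e))))))   [R1 at ε]
2. q(q(q(h(q(q(e))))))  →  q(q(h(q(q(e)))))   [R1 at ε]
3. q(q(h(q(q(e)))))  →  q(h(q(q(e))))   [R1 at ε]
4. q(h(q(q(e))))  →  h(q(q(e)))   [R1 at ε]
5. h(q(q(e)))  →  h(q(e))   [R1 at 1]
6. h(q(e))  →  h(e)   [R1 at 1]
7. h(e)  →  q(b)   [R4 at ε]
8. q(b)  →  b   [R1 at ε]

Reduce t₂ = q(q(q(q(q(q(b)))))):
1. q(q(q(q(q(q(b))))))  →  q(q(q(q(q(b)))))   [R1 at ε]
2. q(q(q(q(q(b)))))  →  q(q(q(q(b))))   [R1 at ε]
3. q(q(q(q(b))))  →  q(q(q(b)))   [R1 at ε]
4. q(q(q(b)))  →  q(q(b))   [R1 at ε]
5. q(q(b))  →  q(b)   [R1 at ε]
6. q(b)  →  b   [R1 at ε]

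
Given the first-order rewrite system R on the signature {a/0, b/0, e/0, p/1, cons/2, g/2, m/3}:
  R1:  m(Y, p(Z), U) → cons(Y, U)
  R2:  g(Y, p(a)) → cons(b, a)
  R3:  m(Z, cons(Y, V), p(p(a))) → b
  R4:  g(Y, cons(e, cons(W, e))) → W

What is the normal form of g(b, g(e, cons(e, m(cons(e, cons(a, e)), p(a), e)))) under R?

1. g(b, g(e, cons(e, m(cons(e, cons(a, e)), p(a), e))))  →  g(b, g(e, cons(e, cons(cons(e, cons(a, e)), e))))   [R1 at 2.2.2]
2. g(b, g(e, cons(e, cons(cons(e, cons(a, e)), e))))  →  g(b, cons(e, cons(a, e)))   [R4 at 2]
3. g(b, cons(e, cons(a, e)))  →  a   [R4 at ε]

a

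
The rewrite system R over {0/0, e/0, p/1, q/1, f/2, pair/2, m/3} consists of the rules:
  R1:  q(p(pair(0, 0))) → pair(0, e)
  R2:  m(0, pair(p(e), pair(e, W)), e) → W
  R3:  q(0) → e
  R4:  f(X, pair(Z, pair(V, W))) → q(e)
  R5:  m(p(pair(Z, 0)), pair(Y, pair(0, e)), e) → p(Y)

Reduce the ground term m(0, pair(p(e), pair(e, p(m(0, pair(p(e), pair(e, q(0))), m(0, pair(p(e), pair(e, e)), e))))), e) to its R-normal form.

1. m(0, pair(p(e), pair(e, p(m(0, pair(p(e), pair(e, q(0))), m(0, pair(p(e), pair(e, e)), e))))), e)  →  p(m(0, pair(p(e), pair(e, q(0))), m(0, pair(p(e), pair(e, e)), e)))   [R2 at ε]
2. p(m(0, pair(p(e), pair(e, q(0))), m(0, pair(p(e), pair(e, e)), e)))  →  p(m(0, pair(p(e), pair(e, e)), m(0, pair(p(e), pair(e, e)), e)))   [R3 at 1.2.2.2]
3. p(m(0, pair(p(e), pair(e, e)), m(0, pair(p(e), pair(e, e)), e)))  →  p(m(0, pair(p(e), pair(e, e)), e))   [R2 at 1.3]
4. p(m(0, pair(p(e), pair(e, e)), e))  →  p(e)   [R2 at 1]

p(e)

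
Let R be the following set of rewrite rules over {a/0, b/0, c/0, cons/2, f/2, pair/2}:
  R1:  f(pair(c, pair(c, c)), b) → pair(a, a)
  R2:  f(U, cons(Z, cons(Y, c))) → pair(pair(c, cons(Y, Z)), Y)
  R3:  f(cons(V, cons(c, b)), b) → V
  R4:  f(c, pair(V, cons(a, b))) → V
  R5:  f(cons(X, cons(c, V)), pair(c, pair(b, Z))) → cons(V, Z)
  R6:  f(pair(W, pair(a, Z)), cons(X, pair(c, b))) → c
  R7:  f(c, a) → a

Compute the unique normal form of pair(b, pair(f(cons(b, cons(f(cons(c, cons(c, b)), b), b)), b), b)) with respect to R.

1. pair(b, pair(f(cons(b, cons(f(cons(c, cons(c, b)), b), b)), b), b))  →  pair(b, pair(f(cons(b, cons(c, b)), b), b))   [R3 at 2.1.1.2.1]
2. pair(b, pair(f(cons(b, cons(c, b)), b), b))  →  pair(b, pair(b, b))   [R3 at 2.1]

pair(b, pair(b, b))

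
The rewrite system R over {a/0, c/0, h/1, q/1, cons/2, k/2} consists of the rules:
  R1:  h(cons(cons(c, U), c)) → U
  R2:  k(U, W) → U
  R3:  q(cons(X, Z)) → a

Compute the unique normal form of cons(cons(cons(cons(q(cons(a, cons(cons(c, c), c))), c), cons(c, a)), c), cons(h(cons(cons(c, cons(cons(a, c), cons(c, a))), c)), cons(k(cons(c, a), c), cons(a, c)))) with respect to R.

1. cons(cons(cons(cons(q(cons(a, cons(cons(c, c), c))), c), cons(c, a)), c), cons(h(cons(cons(c, cons(cons(a, c), cons(c, a))), c)), cons(k(cons(c, a), c), cons(a, c))))  →  cons(cons(cons(cons(a, c), cons(c, a)), c), cons(h(cons(cons(c, cons(cons(a, c), cons(c, a))), c)), cons(k(cons(c, a), c), cons(a, c))))   [R3 at 1.1.1.1]
2. cons(cons(cons(cons(a, c), cons(c, a)), c), cons(h(cons(cons(c, cons(cons(a, c), cons(c, a))), c)), cons(k(cons(c, a), c), cons(a, c))))  →  cons(cons(cons(cons(a, c), cons(c, a)), c), cons(cons(cons(a, c), cons(c, a)), cons(k(cons(c, a), c), cons(a, c))))   [R1 at 2.1]
3. cons(cons(cons(cons(a, c), cons(c, a)), c), cons(cons(cons(a, c), cons(c, a)), cons(k(cons(c, a), c), cons(a, c))))  →  cons(cons(cons(cons(a, c), cons(c, a)), c), cons(cons(cons(a, c), cons(c, a)), cons(cons(c, a), cons(a, c))))   [R2 at 2.2.1]

cons(cons(cons(cons(a, c), cons(c, a)), c), cons(cons(cons(a, c), cons(c, a)), cons(cons(c, a), cons(a, c))))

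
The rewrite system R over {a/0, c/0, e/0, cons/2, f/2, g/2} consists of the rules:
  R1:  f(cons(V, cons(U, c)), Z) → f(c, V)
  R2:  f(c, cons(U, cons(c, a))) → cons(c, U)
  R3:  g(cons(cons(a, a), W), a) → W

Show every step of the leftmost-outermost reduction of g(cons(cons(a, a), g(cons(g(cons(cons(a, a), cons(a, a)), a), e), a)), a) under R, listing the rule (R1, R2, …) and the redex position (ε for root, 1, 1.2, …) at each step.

e

1. g(cons(cons(a, a), g(cons(g(cons(cons(a, a), cons(a, a)), a), e), a)), a)  →  g(cons(g(cons(cons(a, a), cons(a, a)), a), e), a)   [R3 at ε]
2. g(cons(g(cons(cons(a, a), cons(a, a)), a), e), a)  →  g(cons(cons(a, a), e), a)   [R3 at 1.1]
3. g(cons(cons(a, a), e), a)  →  e   [R3 at ε]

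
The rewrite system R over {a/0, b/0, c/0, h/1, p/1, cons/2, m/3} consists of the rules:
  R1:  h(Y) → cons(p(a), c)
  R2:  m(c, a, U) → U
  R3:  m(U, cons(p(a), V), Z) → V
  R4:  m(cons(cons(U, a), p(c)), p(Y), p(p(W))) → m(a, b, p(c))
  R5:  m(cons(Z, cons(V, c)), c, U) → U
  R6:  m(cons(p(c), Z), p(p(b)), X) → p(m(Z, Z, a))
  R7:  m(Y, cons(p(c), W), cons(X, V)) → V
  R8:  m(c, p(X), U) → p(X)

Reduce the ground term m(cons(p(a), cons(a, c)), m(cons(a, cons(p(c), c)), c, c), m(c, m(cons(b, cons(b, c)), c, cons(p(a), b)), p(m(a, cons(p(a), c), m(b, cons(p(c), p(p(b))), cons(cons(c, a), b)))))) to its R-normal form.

1. m(cons(p(a), cons(a, c)), m(cons(a, cons(p(c), c)), c, c), m(c, m(cons(b, cons(b, c)), c, cons(p(a), b)), p(m(a, cons(p(a), c), m(b, cons(p(c), p(p(b))), cons(cons(c, a), b))))))  →  m(cons(p(a), cons(a, c)), c, m(c, m(cons(b, cons(b, c)), c, cons(p(a), b)), p(m(a, cons(p(a), c), m(b, cons(p(c), p(p(b))), cons(cons(c, a), b))))))   [R5 at 2]
2. m(cons(p(a), cons(a, c)), c, m(c, m(cons(b, cons(b, c)), c, cons(p(a), b)), p(m(a, cons(p(a), c), m(b, cons(p(c), p(p(b))), cons(cons(c, a), b))))))  →  m(c, m(cons(b, cons(b, c)), c, cons(p(a), b)), p(m(a, cons(p(a), c), m(b, cons(p(c), p(p(b))), cons(cons(c, a), b)))))   [R5 at ε]
3. m(c, m(cons(b, cons(b, c)), c, cons(p(a), b)), p(m(a, cons(p(a), c), m(b, cons(p(c), p(p(b))), cons(cons(c, a), b)))))  →  m(c, cons(p(a), b), p(m(a, cons(p(a), c), m(b, cons(p(c), p(p(b))), cons(cons(c, a), b)))))   [R5 at 2]
4. m(c, cons(p(a), b), p(m(a, cons(p(a), c), m(b, cons(p(c), p(p(b))), cons(cons(c, a), b)))))  →  b   [R3 at ε]

b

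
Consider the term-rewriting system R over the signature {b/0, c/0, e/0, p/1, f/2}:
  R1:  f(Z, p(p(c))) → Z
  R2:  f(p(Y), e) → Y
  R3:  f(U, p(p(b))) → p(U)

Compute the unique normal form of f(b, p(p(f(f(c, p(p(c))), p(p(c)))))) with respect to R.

b

1. f(b, p(p(f(f(c, p(p(c))), p(p(c))))))  →  f(b, p(p(f(c, p(p(c))))))   [R1 at 2.1.1]
2. f(b, p(p(f(c, p(p(c))))))  →  f(b, p(p(c)))   [R1 at 2.1.1]
3. f(b, p(p(c)))  →  b   [R1 at ε]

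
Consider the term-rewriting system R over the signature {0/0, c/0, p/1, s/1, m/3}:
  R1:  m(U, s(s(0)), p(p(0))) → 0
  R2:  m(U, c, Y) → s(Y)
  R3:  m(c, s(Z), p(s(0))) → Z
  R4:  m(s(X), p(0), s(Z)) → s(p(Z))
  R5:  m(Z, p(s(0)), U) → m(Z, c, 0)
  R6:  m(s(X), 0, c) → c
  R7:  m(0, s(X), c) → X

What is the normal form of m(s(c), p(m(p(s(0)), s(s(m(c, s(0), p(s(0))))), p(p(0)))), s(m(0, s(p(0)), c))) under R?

s(p(p(0)))

1. m(s(c), p(m(p(s(0)), s(s(m(c, s(0), p(s(0))))), p(p(0)))), s(m(0, s(p(0)), c)))  →  m(s(c), p(m(p(s(0)), s(s(0)), p(p(0)))), s(m(0, s(p(0)), c)))   [R3 at 2.1.2.1.1]
2. m(s(c), p(m(p(s(0)), s(s(0)), p(p(0)))), s(m(0, s(p(0)), c)))  →  m(s(c), p(0), s(m(0, s(p(0)), c)))   [R1 at 2.1]
3. m(s(c), p(0), s(m(0, s(p(0)), c)))  →  s(p(m(0, s(p(0)), c)))   [R4 at ε]
4. s(p(m(0, s(p(0)), c)))  →  s(p(p(0)))   [R7 at 1.1]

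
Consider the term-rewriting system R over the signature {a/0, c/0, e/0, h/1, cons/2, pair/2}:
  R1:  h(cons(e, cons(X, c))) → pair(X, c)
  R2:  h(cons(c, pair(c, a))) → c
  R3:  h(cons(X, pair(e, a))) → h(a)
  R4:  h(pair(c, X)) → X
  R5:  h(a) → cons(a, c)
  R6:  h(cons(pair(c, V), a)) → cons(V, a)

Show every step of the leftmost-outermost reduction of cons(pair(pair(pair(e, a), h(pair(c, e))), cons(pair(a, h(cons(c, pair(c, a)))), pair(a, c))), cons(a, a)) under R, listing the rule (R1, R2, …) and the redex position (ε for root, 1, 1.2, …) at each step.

1. cons(pair(pair(pair(e, a), h(pair(c, e))), cons(pair(a, h(cons(c, pair(c, a)))), pair(a, c))), cons(a, a))  →  cons(pair(pair(pair(e, a), e), cons(pair(a, h(cons(c, pair(c, a)))), pair(a, c))), cons(a, a))   [R4 at 1.1.2]
2. cons(pair(pair(pair(e, a), e), cons(pair(a, h(cons(c, pair(c, a)))), pair(a, c))), cons(a, a))  →  cons(pair(pair(pair(e, a), e), cons(pair(a, c), pair(a, c))), cons(a, a))   [R2 at 1.2.1.2]

cons(pair(pair(pair(e, a), e), cons(pair(a, c), pair(a, c))), cons(a, a))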